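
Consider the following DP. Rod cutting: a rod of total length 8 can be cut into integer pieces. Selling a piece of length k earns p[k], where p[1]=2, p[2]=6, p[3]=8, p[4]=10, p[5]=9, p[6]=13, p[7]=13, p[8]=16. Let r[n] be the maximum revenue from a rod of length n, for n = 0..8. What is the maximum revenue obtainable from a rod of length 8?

24

   n    0    1    2    3    4    5    6    7    8
r[n]    0    2    6    8   12   14   18   20   24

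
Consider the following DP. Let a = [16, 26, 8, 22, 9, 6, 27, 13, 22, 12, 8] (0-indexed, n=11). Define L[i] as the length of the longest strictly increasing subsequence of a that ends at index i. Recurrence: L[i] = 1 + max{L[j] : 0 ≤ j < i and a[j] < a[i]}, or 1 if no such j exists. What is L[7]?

3

   i    0    1    2    3    4    5    6    7    8    9   10
a[i]   16   26    8   22    9    6   27   13   22   12    8
L[i]    1    2    1    2    2    1    3    3    4    3    2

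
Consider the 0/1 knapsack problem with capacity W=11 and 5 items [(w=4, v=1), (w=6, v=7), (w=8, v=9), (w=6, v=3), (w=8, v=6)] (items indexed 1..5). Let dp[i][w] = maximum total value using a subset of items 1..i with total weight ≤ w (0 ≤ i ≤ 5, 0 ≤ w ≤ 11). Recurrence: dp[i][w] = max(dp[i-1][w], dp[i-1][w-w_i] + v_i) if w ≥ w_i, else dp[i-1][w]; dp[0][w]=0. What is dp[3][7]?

7

i\w   0   1   2   3   4   5   6   7   8   9  10  11
  0   0   0   0   0   0   0   0   0   0   0   0   0
  1   0   0   0   0   1   1   1   1   1   1   1   1
  2   0   0   0   0   1   1   7   7   7   7   8   8
  3   0   0   0   0   1   1   7   7   9   9   9   9
  4   0   0   0   0   1   1   7   7   9   9   9   9
  5   0   0   0   0   1   1   7   7   9   9   9   9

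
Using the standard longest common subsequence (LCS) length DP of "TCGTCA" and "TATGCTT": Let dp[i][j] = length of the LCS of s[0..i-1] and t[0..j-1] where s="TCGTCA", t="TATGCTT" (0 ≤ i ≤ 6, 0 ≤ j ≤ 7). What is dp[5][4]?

   ''  T  A  T  G  C  T  T
''  0  0  0  0  0  0  0  0
 T  0  1  1  1  1  1  1  1
 C  0  1  1  1  1  2  2  2
 G  0  1  1  1  2  2  2  2
 T  0  1  1  2  2  2  3  3
 C  0  1  1  2  2  3  3  3
 A  0  1  2  2  2  3  3  3

2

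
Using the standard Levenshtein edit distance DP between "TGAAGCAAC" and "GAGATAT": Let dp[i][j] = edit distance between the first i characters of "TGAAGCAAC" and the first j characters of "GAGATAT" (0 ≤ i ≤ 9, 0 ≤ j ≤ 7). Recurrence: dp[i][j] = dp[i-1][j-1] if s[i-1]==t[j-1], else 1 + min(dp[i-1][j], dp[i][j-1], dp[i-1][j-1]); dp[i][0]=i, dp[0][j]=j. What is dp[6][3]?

   ''  G  A  G  A  T  A  T
''  0  1  2  3  4  5  6  7
 T  1  1  2  3  4  4  5  6
 G  2  1  2  2  3  4  5  6
 A  3  2  1  2  2  3  4  5
 A  4  3  2  2  2  3  3  4
 G  5  4  3  2  3  3  4  4
 C  6  5  4  3  3  4  4  5
 A  7  6  5  4  3  4  4  5
 A  8  7  6  5  4  4  4  5
 C  9  8  7  6  5  5  5  5

3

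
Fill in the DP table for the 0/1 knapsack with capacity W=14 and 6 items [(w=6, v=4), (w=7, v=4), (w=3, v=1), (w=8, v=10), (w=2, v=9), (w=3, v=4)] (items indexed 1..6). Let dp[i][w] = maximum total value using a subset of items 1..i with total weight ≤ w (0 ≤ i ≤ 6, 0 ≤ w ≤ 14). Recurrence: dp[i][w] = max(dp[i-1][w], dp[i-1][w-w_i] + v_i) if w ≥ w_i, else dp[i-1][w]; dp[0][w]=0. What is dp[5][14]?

i\w   0   1   2   3   4   5   6   7   8   9  10  11  12  13  14
  0   0   0   0   0   0   0   0   0   0   0   0   0   0   0   0
  1   0   0   0   0   0   0   4   4   4   4   4   4   4   4   4
  2   0   0   0   0   0   0   4   4   4   4   4   4   4   8   8
  3   0   0   0   1   1   1   4   4   4   5   5   5   5   8   8
  4   0   0   0   1   1   1   4   4  10  10  10  11  11  11  14
  5   0   0   9   9   9  10  10  10  13  13  19  19  19  20  20
  6   0   0   9   9   9  13  13  13  14  14  19  19  19  23  23

20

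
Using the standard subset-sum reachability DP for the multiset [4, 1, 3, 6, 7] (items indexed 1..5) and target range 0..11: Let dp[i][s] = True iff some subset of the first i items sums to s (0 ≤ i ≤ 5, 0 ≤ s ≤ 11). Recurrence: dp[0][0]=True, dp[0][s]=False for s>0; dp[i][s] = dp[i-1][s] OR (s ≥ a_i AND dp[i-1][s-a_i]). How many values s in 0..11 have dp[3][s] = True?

i\s   0   1   2   3   4   5   6   7   8   9  10  11
  0   T   F   F   F   F   F   F   F   F   F   F   F
  1   T   F   F   F   T   F   F   F   F   F   F   F
  2   T   T   F   F   T   T   F   F   F   F   F   F
  3   T   T   F   T   T   T   F   T   T   F   F   F
  4   T   T   F   T   T   T   T   T   T   T   T   T
  5   T   T   F   T   T   T   T   T   T   T   T   T

7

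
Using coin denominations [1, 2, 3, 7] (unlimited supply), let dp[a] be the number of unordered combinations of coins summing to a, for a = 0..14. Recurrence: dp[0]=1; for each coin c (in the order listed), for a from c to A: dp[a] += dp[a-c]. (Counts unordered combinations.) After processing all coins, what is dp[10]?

17

after  coin     0     1     2     3     4     5     6     7     8     9    10    11    12    13    14
          1     1     1     1     1     1     1     1     1     1     1     1     1     1     1     1
          2     1     1     2     2     3     3     4     4     5     5     6     6     7     7     8
          3     1     1     2     3     4     5     7     8    10    12    14    16    19    21    24
          7     1     1     2     3     4     5     7     9    11    14    17    20    24    28    33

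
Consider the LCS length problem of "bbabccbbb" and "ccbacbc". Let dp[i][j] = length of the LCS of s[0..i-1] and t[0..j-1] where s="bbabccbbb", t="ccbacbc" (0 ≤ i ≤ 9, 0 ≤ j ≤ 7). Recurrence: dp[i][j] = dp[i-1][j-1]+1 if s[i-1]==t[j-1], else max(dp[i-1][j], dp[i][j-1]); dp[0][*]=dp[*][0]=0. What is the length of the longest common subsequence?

4

   ''  c  c  b  a  c  b  c
''  0  0  0  0  0  0  0  0
 b  0  0  0  1  1  1  1  1
 b  0  0  0  1  1  1  2  2
 a  0  0  0  1  2  2  2  2
 b  0  0  0  1  2  2  3  3
 c  0  1  1  1  2  3  3  4
 c  0  1  2  2  2  3  3  4
 b  0  1  2  3  3  3  4  4
 b  0  1  2  3  3  3  4  4
 b  0  1  2  3  3  3  4  4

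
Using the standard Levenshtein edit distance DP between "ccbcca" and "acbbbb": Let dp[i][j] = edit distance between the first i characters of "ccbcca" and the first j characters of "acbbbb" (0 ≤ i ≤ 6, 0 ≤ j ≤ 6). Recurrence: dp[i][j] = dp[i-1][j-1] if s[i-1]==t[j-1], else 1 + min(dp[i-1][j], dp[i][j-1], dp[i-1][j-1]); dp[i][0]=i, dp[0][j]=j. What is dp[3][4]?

2

   ''  a  c  b  b  b  b
''  0  1  2  3  4  5  6
 c  1  1  1  2  3  4  5
 c  2  2  1  2  3  4  5
 b  3  3  2  1  2  3  4
 c  4  4  3  2  2  3  4
 c  5  5  4  3  3  3  4
 a  6  5  5  4  4  4  4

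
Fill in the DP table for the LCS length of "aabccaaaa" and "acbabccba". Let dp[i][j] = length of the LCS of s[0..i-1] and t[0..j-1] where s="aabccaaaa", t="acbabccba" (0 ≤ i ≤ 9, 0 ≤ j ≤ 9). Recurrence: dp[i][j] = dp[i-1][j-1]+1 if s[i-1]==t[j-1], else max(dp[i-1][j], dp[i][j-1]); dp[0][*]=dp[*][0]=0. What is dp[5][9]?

5

   ''  a  c  b  a  b  c  c  b  a
''  0  0  0  0  0  0  0  0  0  0
 a  0  1  1  1  1  1  1  1  1  1
 a  0  1  1  1  2  2  2  2  2  2
 b  0  1  1  2  2  3  3  3  3  3
 c  0  1  2  2  2  3  4  4  4  4
 c  0  1  2  2  2  3  4  5  5  5
 a  0  1  2  2  3  3  4  5  5  6
 a  0  1  2  2  3  3  4  5  5  6
 a  0  1  2  2  3  3  4  5  5  6
 a  0  1  2  2  3  3  4  5  5  6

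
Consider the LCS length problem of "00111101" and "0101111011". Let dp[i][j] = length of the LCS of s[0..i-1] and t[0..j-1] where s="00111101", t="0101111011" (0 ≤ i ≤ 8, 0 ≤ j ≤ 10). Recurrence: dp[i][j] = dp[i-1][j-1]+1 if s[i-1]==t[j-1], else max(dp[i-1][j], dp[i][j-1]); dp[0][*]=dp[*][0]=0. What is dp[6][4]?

   ''  0  1  0  1  1  1  1  0  1  1
''  0  0  0  0  0  0  0  0  0  0  0
 0  0  1  1  1  1  1  1  1  1  1  1
 0  0  1  1  2  2  2  2  2  2  2  2
 1  0  1  2  2  3  3  3  3  3  3  3
 1  0  1  2  2  3  4  4  4  4  4  4
 1  0  1  2  2  3  4  5  5  5  5  5
 1  0  1  2  2  3  4  5  6  6  6  6
 0  0  1  2  3  3  4  5  6  7  7  7
 1  0  1  2  3  4  4  5  6  7  8  8

3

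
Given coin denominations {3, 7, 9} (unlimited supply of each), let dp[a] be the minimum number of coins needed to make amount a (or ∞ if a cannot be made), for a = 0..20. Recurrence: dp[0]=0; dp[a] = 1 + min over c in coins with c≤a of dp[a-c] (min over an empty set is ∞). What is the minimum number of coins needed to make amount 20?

 a  0  1  2  3  4  5  6  7  8  9 10 11 12 13 14 15 16 17 18 19 20
dp  0  -  -  1  -  -  2  1  -  1  2  -  2  3  2  3  2  3  2  3  4
(- denotes ∞ / unreachable)

4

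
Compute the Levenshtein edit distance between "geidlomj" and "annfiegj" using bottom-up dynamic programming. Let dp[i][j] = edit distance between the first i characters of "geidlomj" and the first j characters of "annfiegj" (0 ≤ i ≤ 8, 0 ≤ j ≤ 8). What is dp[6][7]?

   ''  a  n  n  f  i  e  g  j
''  0  1  2  3  4  5  6  7  8
 g  1  1  2  3  4  5  6  6  7
 e  2  2  2  3  4  5  5  6  7
 i  3  3  3  3  4  4  5  6  7
 d  4  4  4  4  4  5  5  6  7
 l  5  5  5  5  5  5  6  6  7
 o  6  6  6  6  6  6  6  7  7
 m  7  7  7  7  7  7  7  7  8
 j  8  8  8  8  8  8  8  8  7

7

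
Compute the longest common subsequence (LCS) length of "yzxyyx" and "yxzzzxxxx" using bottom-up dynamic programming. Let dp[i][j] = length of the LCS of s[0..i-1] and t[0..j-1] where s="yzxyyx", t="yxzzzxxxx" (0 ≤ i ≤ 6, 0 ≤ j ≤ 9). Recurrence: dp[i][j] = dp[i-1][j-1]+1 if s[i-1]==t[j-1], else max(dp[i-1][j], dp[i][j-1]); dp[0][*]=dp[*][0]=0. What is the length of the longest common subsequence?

4

   ''  y  x  z  z  z  x  x  x  x
''  0  0  0  0  0  0  0  0  0  0
 y  0  1  1  1  1  1  1  1  1  1
 z  0  1  1  2  2  2  2  2  2  2
 x  0  1  2  2  2  2  3  3  3  3
 y  0  1  2  2  2  2  3  3  3  3
 y  0  1  2  2  2  2  3  3  3  3
 x  0  1  2  2  2  2  3  4  4  4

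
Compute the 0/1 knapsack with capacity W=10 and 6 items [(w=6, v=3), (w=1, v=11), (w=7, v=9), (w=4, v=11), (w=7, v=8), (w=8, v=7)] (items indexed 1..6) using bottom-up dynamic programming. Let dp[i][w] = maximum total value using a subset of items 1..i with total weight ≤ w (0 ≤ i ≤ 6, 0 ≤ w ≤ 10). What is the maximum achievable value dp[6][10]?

22

i\w   0   1   2   3   4   5   6   7   8   9  10
  0   0   0   0   0   0   0   0   0   0   0   0
  1   0   0   0   0   0   0   3   3   3   3   3
  2   0  11  11  11  11  11  11  14  14  14  14
  3   0  11  11  11  11  11  11  14  20  20  20
  4   0  11  11  11  11  22  22  22  22  22  22
  5   0  11  11  11  11  22  22  22  22  22  22
  6   0  11  11  11  11  22  22  22  22  22  22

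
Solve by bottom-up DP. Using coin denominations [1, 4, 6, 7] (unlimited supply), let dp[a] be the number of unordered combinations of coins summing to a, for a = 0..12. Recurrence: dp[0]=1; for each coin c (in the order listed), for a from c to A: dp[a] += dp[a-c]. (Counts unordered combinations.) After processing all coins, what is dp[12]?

9

after  coin     0     1     2     3     4     5     6     7     8     9    10    11    12
          1     1     1     1     1     1     1     1     1     1     1     1     1     1
          4     1     1     1     1     2     2     2     2     3     3     3     3     4
          6     1     1     1     1     2     2     3     3     4     4     5     5     7
          7     1     1     1     1     2     2     3     4     5     5     6     7     9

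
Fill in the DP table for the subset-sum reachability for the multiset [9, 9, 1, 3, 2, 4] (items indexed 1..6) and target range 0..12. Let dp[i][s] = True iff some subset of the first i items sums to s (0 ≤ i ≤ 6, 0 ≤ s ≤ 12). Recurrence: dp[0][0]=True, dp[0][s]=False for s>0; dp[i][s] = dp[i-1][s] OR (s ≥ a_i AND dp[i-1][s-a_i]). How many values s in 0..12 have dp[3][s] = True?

i\s   0   1   2   3   4   5   6   7   8   9  10  11  12
  0   T   F   F   F   F   F   F   F   F   F   F   F   F
  1   T   F   F   F   F   F   F   F   F   T   F   F   F
  2   T   F   F   F   F   F   F   F   F   T   F   F   F
  3   T   T   F   F   F   F   F   F   F   T   T   F   F
  4   T   T   F   T   T   F   F   F   F   T   T   F   T
  5   T   T   T   T   T   T   T   F   F   T   T   T   T
  6   T   T   T   T   T   T   T   T   T   T   T   T   T

4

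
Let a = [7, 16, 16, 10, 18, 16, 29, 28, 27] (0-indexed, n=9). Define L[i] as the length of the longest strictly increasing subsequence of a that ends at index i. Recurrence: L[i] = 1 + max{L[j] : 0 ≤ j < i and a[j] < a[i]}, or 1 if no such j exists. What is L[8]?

   i    0    1    2    3    4    5    6    7    8
a[i]    7   16   16   10   18   16   29   28   27
L[i]    1    2    2    2    3    3    4    4    4

4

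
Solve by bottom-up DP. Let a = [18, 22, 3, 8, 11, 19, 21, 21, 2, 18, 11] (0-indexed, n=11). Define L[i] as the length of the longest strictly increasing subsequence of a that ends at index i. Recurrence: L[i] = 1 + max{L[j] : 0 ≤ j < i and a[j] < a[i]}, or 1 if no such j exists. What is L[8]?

1

   i    0    1    2    3    4    5    6    7    8    9   10
a[i]   18   22    3    8   11   19   21   21    2   18   11
L[i]    1    2    1    2    3    4    5    5    1    4    3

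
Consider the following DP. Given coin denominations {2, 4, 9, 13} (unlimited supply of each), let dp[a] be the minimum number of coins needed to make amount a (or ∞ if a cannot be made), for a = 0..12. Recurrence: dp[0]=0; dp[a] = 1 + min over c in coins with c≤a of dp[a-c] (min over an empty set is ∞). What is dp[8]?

 a  0  1  2  3  4  5  6  7  8  9 10 11 12
dp  0  -  1  -  1  -  2  -  2  1  3  2  3
(- denotes ∞ / unreachable)

2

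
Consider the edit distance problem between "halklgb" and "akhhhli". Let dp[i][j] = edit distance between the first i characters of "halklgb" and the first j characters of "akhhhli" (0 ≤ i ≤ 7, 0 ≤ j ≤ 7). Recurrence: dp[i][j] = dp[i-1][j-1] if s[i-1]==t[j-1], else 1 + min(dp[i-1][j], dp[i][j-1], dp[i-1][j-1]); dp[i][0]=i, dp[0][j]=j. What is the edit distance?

7

   ''  a  k  h  h  h  l  i
''  0  1  2  3  4  5  6  7
 h  1  1  2  2  3  4  5  6
 a  2  1  2  3  3  4  5  6
 l  3  2  2  3  4  4  4  5
 k  4  3  2  3  4  5  5  5
 l  5  4  3  3  4  5  5  6
 g  6  5  4  4  4  5  6  6
 b  7  6  5  5  5  5  6  7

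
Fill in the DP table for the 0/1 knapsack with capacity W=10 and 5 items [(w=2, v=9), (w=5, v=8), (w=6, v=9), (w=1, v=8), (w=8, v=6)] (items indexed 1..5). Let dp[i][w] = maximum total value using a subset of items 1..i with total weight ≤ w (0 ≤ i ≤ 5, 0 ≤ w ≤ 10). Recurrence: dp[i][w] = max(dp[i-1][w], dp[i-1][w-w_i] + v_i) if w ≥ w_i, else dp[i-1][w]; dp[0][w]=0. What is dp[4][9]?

i\w   0   1   2   3   4   5   6   7   8   9  10
  0   0   0   0   0   0   0   0   0   0   0   0
  1   0   0   9   9   9   9   9   9   9   9   9
  2   0   0   9   9   9   9   9  17  17  17  17
  3   0   0   9   9   9   9   9  17  18  18  18
  4   0   8   9  17  17  17  17  17  25  26  26
  5   0   8   9  17  17  17  17  17  25  26  26

26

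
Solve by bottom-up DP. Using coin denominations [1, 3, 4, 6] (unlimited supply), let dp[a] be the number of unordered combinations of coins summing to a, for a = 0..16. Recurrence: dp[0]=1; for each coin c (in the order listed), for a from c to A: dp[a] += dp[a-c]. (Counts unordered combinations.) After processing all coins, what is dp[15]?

after  coin     0     1     2     3     4     5     6     7     8     9    10    11    12    13    14    15    16
          1     1     1     1     1     1     1     1     1     1     1     1     1     1     1     1     1     1
          3     1     1     1     2     2     2     3     3     3     4     4     4     5     5     5     6     6
          4     1     1     1     2     3     3     4     5     6     7     8     9    11    12    13    15    17
          6     1     1     1     2     3     3     5     6     7     9    11    12    16    18    20    24    28

24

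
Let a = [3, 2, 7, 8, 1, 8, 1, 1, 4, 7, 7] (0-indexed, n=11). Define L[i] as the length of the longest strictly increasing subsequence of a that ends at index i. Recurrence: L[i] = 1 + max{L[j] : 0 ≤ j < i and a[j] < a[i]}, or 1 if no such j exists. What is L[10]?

   i    0    1    2    3    4    5    6    7    8    9   10
a[i]    3    2    7    8    1    8    1    1    4    7    7
L[i]    1    1    2    3    1    3    1    1    2    3    3

3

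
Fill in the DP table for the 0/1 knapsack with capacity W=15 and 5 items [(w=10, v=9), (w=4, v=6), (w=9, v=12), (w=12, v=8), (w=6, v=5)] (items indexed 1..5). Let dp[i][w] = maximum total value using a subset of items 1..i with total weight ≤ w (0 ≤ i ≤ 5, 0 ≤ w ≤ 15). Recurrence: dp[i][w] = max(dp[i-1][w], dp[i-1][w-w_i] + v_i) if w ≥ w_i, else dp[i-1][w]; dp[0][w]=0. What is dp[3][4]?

i\w   0   1   2   3   4   5   6   7   8   9  10  11  12  13  14  15
  0   0   0   0   0   0   0   0   0   0   0   0   0   0   0   0   0
  1   0   0   0   0   0   0   0   0   0   0   9   9   9   9   9   9
  2   0   0   0   0   6   6   6   6   6   6   9   9   9   9  15  15
  3   0   0   0   0   6   6   6   6   6  12  12  12  12  18  18  18
  4   0   0   0   0   6   6   6   6   6  12  12  12  12  18  18  18
  5   0   0   0   0   6   6   6   6   6  12  12  12  12  18  18  18

6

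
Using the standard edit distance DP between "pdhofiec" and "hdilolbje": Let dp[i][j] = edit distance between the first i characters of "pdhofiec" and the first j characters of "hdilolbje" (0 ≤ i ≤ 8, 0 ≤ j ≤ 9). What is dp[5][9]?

7

   ''  h  d  i  l  o  l  b  j  e
''  0  1  2  3  4  5  6  7  8  9
 p  1  1  2  3  4  5  6  7  8  9
 d  2  2  1  2  3  4  5  6  7  8
 h  3  2  2  2  3  4  5  6  7  8
 o  4  3  3  3  3  3  4  5  6  7
 f  5  4  4  4  4  4  4  5  6  7
 i  6  5  5  4  5  5  5  5  6  7
 e  7  6  6  5  5  6  6  6  6  6
 c  8  7  7  6  6  6  7  7  7  7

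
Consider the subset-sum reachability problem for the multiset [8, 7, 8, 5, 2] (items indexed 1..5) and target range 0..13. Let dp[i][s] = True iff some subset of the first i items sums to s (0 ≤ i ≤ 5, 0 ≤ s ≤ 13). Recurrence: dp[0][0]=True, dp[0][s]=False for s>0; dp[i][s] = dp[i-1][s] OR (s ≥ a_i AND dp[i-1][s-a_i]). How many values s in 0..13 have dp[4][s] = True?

i\s   0   1   2   3   4   5   6   7   8   9  10  11  12  13
  0   T   F   F   F   F   F   F   F   F   F   F   F   F   F
  1   T   F   F   F   F   F   F   F   T   F   F   F   F   F
  2   T   F   F   F   F   F   F   T   T   F   F   F   F   F
  3   T   F   F   F   F   F   F   T   T   F   F   F   F   F
  4   T   F   F   F   F   T   F   T   T   F   F   F   T   T
  5   T   F   T   F   F   T   F   T   T   T   T   F   T   T

6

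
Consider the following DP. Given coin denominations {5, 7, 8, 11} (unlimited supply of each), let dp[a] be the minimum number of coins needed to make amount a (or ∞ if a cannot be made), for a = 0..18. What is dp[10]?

 a  0  1  2  3  4  5  6  7  8  9 10 11 12 13 14 15 16 17 18
dp  0  -  -  -  -  1  -  1  1  -  2  1  2  2  2  2  2  3  2
(- denotes ∞ / unreachable)

2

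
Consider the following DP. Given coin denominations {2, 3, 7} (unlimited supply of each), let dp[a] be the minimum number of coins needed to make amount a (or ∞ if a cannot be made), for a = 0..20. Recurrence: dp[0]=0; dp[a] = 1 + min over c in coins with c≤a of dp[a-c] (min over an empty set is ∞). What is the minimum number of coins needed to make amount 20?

 a  0  1  2  3  4  5  6  7  8  9 10 11 12 13 14 15 16 17 18 19 20
dp  0  -  1  1  2  2  2  1  3  2  2  3  3  3  2  4  3  3  4  4  4
(- denotes ∞ / unreachable)

4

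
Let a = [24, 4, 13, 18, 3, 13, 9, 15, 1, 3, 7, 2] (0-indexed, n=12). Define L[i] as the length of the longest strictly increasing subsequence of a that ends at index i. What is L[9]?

2

   i    0    1    2    3    4    5    6    7    8    9   10   11
a[i]   24    4   13   18    3   13    9   15    1    3    7    2
L[i]    1    1    2    3    1    2    2    3    1    2    3    2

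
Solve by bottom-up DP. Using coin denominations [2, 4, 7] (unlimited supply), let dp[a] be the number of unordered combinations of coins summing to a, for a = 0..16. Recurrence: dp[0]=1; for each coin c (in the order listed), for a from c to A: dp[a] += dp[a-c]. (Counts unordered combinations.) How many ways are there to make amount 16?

after  coin     0     1     2     3     4     5     6     7     8     9    10    11    12    13    14    15    16
          2     1     0     1     0     1     0     1     0     1     0     1     0     1     0     1     0     1
          4     1     0     1     0     2     0     2     0     3     0     3     0     4     0     4     0     5
          7     1     0     1     0     2     0     2     1     3     1     3     2     4     2     5     3     6

6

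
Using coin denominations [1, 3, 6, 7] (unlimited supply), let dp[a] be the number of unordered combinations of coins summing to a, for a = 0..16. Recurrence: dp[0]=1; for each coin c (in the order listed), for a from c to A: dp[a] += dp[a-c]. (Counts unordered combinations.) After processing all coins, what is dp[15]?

after  coin     0     1     2     3     4     5     6     7     8     9    10    11    12    13    14    15    16
          1     1     1     1     1     1     1     1     1     1     1     1     1     1     1     1     1     1
          3     1     1     1     2     2     2     3     3     3     4     4     4     5     5     5     6     6
          6     1     1     1     2     2     2     4     4     4     6     6     6     9     9     9    12    12
          7     1     1     1     2     2     2     4     5     5     7     8     8    11    13    14    17    19

17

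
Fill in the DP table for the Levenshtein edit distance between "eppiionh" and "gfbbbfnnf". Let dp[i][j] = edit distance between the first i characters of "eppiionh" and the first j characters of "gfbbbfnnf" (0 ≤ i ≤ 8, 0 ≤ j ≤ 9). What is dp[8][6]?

   ''  g  f  b  b  b  f  n  n  f
''  0  1  2  3  4  5  6  7  8  9
 e  1  1  2  3  4  5  6  7  8  9
 p  2  2  2  3  4  5  6  7  8  9
 p  3  3  3  3  4  5  6  7  8  9
 i  4  4  4  4  4  5  6  7  8  9
 i  5  5  5  5  5  5  6  7  8  9
 o  6  6  6  6  6  6  6  7  8  9
 n  7  7  7  7  7  7  7  6  7  8
 h  8  8  8  8  8  8  8  7  7  8

8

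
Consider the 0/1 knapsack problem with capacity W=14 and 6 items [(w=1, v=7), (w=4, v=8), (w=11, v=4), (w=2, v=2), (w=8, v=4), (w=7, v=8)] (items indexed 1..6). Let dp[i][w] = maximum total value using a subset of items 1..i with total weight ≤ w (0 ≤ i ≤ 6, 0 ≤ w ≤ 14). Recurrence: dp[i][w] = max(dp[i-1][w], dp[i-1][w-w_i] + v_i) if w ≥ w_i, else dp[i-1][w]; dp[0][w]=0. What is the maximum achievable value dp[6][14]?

i\w   0   1   2   3   4   5   6   7   8   9  10  11  12  13  14
  0   0   0   0   0   0   0   0   0   0   0   0   0   0   0   0
  1   0   7   7   7   7   7   7   7   7   7   7   7   7   7   7
  2   0   7   7   7   8  15  15  15  15  15  15  15  15  15  15
  3   0   7   7   7   8  15  15  15  15  15  15  15  15  15  15
  4   0   7   7   9   9  15  15  17  17  17  17  17  17  17  17
  5   0   7   7   9   9  15  15  17  17  17  17  17  17  19  19
  6   0   7   7   9   9  15  15  17  17  17  17  17  23  23  25

25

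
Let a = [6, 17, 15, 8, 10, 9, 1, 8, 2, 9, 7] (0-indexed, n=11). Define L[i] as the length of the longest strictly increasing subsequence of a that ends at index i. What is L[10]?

3

   i    0    1    2    3    4    5    6    7    8    9   10
a[i]    6   17   15    8   10    9    1    8    2    9    7
L[i]    1    2    2    2    3    3    1    2    2    3    3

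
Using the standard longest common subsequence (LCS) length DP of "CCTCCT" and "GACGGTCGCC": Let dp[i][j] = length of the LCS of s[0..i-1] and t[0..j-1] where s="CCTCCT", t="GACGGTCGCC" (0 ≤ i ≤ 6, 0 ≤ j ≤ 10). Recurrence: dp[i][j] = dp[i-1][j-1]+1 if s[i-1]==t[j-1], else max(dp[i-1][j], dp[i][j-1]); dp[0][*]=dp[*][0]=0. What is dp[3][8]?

2

   ''  G  A  C  G  G  T  C  G  C  C
''  0  0  0  0  0  0  0  0  0  0  0
 C  0  0  0  1  1  1  1  1  1  1  1
 C  0  0  0  1  1  1  1  2  2  2  2
 T  0  0  0  1  1  1  2  2  2  2  2
 C  0  0  0  1  1  1  2  3  3  3  3
 C  0  0  0  1  1  1  2  3  3  4  4
 T  0  0  0  1  1  1  2  3  3  4  4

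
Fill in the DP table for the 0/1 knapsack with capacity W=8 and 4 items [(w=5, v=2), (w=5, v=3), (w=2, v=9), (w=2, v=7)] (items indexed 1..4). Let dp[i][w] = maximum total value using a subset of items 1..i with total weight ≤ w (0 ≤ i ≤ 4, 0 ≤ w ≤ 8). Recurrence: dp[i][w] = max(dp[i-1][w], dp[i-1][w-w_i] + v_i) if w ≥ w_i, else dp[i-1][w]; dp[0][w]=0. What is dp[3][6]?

i\w   0   1   2   3   4   5   6   7   8
  0   0   0   0   0   0   0   0   0   0
  1   0   0   0   0   0   2   2   2   2
  2   0   0   0   0   0   3   3   3   3
  3   0   0   9   9   9   9   9  12  12
  4   0   0   9   9  16  16  16  16  16

9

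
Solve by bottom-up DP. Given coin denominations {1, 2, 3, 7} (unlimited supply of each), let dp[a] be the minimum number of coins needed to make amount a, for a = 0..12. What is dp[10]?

2

 a  0  1  2  3  4  5  6  7  8  9 10 11 12
dp  0  1  1  1  2  2  2  1  2  2  2  3  3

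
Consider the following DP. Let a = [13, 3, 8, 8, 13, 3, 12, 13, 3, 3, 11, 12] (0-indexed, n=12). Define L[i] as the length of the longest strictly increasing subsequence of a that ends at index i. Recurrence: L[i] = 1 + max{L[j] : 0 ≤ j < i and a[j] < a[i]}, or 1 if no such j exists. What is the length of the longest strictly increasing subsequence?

   i    0    1    2    3    4    5    6    7    8    9   10   11
a[i]   13    3    8    8   13    3   12   13    3    3   11   12
L[i]    1    1    2    2    3    1    3    4    1    1    3    4

4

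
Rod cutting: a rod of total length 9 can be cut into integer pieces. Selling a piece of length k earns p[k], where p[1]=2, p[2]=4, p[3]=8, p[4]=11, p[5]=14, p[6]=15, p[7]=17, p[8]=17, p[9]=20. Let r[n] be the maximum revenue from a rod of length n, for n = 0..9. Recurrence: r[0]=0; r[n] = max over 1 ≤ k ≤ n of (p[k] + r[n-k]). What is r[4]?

   n    0    1    2    3    4    5    6    7    8    9
r[n]    0    2    4    8   11   14   16   19   22   25

11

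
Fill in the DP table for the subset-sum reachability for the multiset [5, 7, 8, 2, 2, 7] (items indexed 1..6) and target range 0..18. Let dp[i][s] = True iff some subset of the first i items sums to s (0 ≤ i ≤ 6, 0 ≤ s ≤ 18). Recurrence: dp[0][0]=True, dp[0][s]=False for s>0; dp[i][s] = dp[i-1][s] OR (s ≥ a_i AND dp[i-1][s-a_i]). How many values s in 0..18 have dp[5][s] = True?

15

i\s   0   1   2   3   4   5   6   7   8   9  10  11  12  13  14  15  16  17  18
  0   T   F   F   F   F   F   F   F   F   F   F   F   F   F   F   F   F   F   F
  1   T   F   F   F   F   T   F   F   F   F   F   F   F   F   F   F   F   F   F
  2   T   F   F   F   F   T   F   T   F   F   F   F   T   F   F   F   F   F   F
  3   T   F   F   F   F   T   F   T   T   F   F   F   T   T   F   T   F   F   F
  4   T   F   T   F   F   T   F   T   T   T   T   F   T   T   T   T   F   T   F
  5   T   F   T   F   T   T   F   T   T   T   T   T   T   T   T   T   T   T   F
  6   T   F   T   F   T   T   F   T   T   T   T   T   T   T   T   T   T   T   T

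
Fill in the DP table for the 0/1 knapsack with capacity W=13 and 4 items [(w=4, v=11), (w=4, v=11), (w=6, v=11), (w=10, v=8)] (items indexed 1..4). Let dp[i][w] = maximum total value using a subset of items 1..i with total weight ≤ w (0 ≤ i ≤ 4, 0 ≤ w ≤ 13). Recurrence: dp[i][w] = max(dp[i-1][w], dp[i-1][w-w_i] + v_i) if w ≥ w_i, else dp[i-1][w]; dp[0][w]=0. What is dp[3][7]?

i\w   0   1   2   3   4   5   6   7   8   9  10  11  12  13
  0   0   0   0   0   0   0   0   0   0   0   0   0   0   0
  1   0   0   0   0  11  11  11  11  11  11  11  11  11  11
  2   0   0   0   0  11  11  11  11  22  22  22  22  22  22
  3   0   0   0   0  11  11  11  11  22  22  22  22  22  22
  4   0   0   0   0  11  11  11  11  22  22  22  22  22  22

11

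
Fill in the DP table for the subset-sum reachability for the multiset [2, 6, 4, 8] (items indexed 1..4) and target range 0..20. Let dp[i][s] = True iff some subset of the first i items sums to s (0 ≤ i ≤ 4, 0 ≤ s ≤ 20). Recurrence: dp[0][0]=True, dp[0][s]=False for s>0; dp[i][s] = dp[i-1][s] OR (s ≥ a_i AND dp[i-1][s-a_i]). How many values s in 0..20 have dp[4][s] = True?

i\s   0   1   2   3   4   5   6   7   8   9  10  11  12  13  14  15  16  17  18  19  20
  0   T   F   F   F   F   F   F   F   F   F   F   F   F   F   F   F   F   F   F   F   F
  1   T   F   T   F   F   F   F   F   F   F   F   F   F   F   F   F   F   F   F   F   F
  2   T   F   T   F   F   F   T   F   T   F   F   F   F   F   F   F   F   F   F   F   F
  3   T   F   T   F   T   F   T   F   T   F   T   F   T   F   F   F   F   F   F   F   F
  4   T   F   T   F   T   F   T   F   T   F   T   F   T   F   T   F   T   F   T   F   T

11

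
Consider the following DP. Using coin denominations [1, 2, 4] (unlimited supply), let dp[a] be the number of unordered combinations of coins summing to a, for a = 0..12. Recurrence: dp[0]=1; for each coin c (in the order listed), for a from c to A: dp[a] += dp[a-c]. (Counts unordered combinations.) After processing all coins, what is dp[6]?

after  coin     0     1     2     3     4     5     6     7     8     9    10    11    12
          1     1     1     1     1     1     1     1     1     1     1     1     1     1
          2     1     1     2     2     3     3     4     4     5     5     6     6     7
          4     1     1     2     2     4     4     6     6     9     9    12    12    16

6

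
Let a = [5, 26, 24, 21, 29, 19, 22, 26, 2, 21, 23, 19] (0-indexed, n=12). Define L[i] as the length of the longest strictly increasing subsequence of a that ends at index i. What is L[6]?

   i    0    1    2    3    4    5    6    7    8    9   10   11
a[i]    5   26   24   21   29   19   22   26    2   21   23   19
L[i]    1    2    2    2    3    2    3    4    1    3    4    2

3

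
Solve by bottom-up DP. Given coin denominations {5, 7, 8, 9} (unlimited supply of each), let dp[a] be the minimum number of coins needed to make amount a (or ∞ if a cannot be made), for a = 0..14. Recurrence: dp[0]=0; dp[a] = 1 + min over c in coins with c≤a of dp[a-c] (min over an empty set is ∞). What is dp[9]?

 a  0  1  2  3  4  5  6  7  8  9 10 11 12 13 14
dp  0  -  -  -  -  1  -  1  1  1  2  -  2  2  2
(- denotes ∞ / unreachable)

1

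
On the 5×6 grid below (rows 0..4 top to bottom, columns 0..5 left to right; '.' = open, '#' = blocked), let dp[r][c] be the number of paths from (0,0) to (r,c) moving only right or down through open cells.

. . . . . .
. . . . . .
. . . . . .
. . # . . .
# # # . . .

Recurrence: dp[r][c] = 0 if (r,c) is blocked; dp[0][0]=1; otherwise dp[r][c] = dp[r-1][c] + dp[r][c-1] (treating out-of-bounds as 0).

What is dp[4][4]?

35

r\c   0   1   2   3   4   5
  0   1   1   1   1   1   1
  1   1   2   3   4   5   6
  2   1   3   6  10  15  21
  3   1   4   0  10  25  46
  4   0   0   0  10  35  81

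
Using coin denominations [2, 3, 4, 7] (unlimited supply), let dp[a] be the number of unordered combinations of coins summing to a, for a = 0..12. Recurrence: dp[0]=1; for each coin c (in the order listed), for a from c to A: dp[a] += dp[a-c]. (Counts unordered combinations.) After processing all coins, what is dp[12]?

after  coin     0     1     2     3     4     5     6     7     8     9    10    11    12
          2     1     0     1     0     1     0     1     0     1     0     1     0     1
          3     1     0     1     1     1     1     2     1     2     2     2     2     3
          4     1     0     1     1     2     1     3     2     4     3     5     4     7
          7     1     0     1     1     2     1     3     3     4     4     6     6     8

8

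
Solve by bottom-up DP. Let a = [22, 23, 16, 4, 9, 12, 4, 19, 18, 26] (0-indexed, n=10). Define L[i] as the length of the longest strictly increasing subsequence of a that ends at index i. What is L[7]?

   i    0    1    2    3    4    5    6    7    8    9
a[i]   22   23   16    4    9   12    4   19   18   26
L[i]    1    2    1    1    2    3    1    4    4    5

4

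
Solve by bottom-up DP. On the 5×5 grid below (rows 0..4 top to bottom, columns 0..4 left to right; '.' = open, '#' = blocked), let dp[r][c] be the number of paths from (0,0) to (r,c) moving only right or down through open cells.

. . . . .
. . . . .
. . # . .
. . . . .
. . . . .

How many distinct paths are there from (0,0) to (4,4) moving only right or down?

r\c   0   1   2   3   4
  0   1   1   1   1   1
  1   1   2   3   4   5
  2   1   3   0   4   9
  3   1   4   4   8  17
  4   1   5   9  17  34

34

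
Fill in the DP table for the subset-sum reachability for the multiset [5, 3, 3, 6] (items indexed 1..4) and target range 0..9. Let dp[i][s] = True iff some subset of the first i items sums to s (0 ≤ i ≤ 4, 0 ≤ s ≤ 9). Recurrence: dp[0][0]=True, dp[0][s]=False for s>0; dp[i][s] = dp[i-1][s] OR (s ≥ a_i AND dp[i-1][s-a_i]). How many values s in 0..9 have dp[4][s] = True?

i\s   0   1   2   3   4   5   6   7   8   9
  0   T   F   F   F   F   F   F   F   F   F
  1   T   F   F   F   F   T   F   F   F   F
  2   T   F   F   T   F   T   F   F   T   F
  3   T   F   F   T   F   T   T   F   T   F
  4   T   F   F   T   F   T   T   F   T   T

6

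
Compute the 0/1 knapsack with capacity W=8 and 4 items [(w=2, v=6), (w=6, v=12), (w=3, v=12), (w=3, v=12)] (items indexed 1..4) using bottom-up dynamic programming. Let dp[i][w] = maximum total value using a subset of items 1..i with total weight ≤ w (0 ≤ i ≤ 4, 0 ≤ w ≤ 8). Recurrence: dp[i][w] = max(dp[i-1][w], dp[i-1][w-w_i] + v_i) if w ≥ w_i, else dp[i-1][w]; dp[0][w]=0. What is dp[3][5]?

i\w   0   1   2   3   4   5   6   7   8
  0   0   0   0   0   0   0   0   0   0
  1   0   0   6   6   6   6   6   6   6
  2   0   0   6   6   6   6  12  12  18
  3   0   0   6  12  12  18  18  18  18
  4   0   0   6  12  12  18  24  24  30

18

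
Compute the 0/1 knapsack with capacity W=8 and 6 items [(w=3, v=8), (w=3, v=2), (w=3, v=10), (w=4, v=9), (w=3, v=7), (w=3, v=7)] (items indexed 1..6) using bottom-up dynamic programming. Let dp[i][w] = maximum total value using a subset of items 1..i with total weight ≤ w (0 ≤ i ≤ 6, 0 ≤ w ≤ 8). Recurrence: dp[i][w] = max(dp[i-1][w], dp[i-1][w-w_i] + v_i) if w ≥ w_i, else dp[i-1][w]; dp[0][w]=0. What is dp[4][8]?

i\w   0   1   2   3   4   5   6   7   8
  0   0   0   0   0   0   0   0   0   0
  1   0   0   0   8   8   8   8   8   8
  2   0   0   0   8   8   8  10  10  10
  3   0   0   0  10  10  10  18  18  18
  4   0   0   0  10  10  10  18  19  19
  5   0   0   0  10  10  10  18  19  19
  6   0   0   0  10  10  10  18  19  19

19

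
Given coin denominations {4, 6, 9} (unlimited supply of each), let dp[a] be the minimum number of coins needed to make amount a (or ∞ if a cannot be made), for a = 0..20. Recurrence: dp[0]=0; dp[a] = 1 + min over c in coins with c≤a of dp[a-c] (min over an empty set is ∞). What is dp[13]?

 a  0  1  2  3  4  5  6  7  8  9 10 11 12 13 14 15 16 17 18 19 20
dp  0  -  -  -  1  -  1  -  2  1  2  -  2  2  3  2  3  3  2  3  4
(- denotes ∞ / unreachable)

2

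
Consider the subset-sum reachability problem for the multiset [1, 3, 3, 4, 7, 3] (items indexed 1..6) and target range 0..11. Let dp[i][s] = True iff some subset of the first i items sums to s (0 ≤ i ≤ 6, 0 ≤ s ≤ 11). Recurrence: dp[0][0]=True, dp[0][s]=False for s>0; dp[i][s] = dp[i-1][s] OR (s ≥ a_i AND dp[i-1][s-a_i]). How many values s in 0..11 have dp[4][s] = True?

i\s   0   1   2   3   4   5   6   7   8   9  10  11
  0   T   F   F   F   F   F   F   F   F   F   F   F
  1   T   T   F   F   F   F   F   F   F   F   F   F
  2   T   T   F   T   T   F   F   F   F   F   F   F
  3   T   T   F   T   T   F   T   T   F   F   F   F
  4   T   T   F   T   T   T   T   T   T   F   T   T
  5   T   T   F   T   T   T   T   T   T   F   T   T
  6   T   T   F   T   T   T   T   T   T   T   T   T

10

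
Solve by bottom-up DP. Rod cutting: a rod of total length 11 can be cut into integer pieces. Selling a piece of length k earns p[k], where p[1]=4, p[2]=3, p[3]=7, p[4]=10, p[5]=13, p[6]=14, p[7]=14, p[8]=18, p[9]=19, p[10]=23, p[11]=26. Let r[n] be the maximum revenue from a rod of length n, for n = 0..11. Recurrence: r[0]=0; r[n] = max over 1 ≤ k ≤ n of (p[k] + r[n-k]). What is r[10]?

40

   n    0    1    2    3    4    5    6    7    8    9   10   11
r[n]    0    4    8   12   16   20   24   28   32   36   40   44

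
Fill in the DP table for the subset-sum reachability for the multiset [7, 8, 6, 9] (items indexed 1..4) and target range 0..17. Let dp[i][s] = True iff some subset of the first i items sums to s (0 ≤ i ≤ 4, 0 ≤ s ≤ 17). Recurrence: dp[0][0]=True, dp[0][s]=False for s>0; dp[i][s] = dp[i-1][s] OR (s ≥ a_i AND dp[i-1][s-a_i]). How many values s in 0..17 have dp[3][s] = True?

7

i\s   0   1   2   3   4   5   6   7   8   9  10  11  12  13  14  15  16  17
  0   T   F   F   F   F   F   F   F   F   F   F   F   F   F   F   F   F   F
  1   T   F   F   F   F   F   F   T   F   F   F   F   F   F   F   F   F   F
  2   T   F   F   F   F   F   F   T   T   F   F   F   F   F   F   T   F   F
  3   T   F   F   F   F   F   T   T   T   F   F   F   F   T   T   T   F   F
  4   T   F   F   F   F   F   T   T   T   T   F   F   F   T   T   T   T   T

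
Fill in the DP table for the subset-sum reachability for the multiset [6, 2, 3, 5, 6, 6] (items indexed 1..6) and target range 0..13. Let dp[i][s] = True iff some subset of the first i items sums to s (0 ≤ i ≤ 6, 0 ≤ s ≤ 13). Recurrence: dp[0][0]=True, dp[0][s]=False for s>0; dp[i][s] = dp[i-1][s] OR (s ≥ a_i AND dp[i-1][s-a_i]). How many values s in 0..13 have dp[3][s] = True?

8

i\s   0   1   2   3   4   5   6   7   8   9  10  11  12  13
  0   T   F   F   F   F   F   F   F   F   F   F   F   F   F
  1   T   F   F   F   F   F   T   F   F   F   F   F   F   F
  2   T   F   T   F   F   F   T   F   T   F   F   F   F   F
  3   T   F   T   T   F   T   T   F   T   T   F   T   F   F
  4   T   F   T   T   F   T   T   T   T   T   T   T   F   T
  5   T   F   T   T   F   T   T   T   T   T   T   T   T   T
  6   T   F   T   T   F   T   T   T   T   T   T   T   T   T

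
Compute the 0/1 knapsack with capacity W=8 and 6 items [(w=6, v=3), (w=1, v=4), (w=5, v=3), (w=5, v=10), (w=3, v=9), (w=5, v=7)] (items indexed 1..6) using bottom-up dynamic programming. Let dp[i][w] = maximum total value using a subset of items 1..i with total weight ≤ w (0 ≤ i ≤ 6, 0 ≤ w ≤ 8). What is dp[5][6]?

i\w   0   1   2   3   4   5   6   7   8
  0   0   0   0   0   0   0   0   0   0
  1   0   0   0   0   0   0   3   3   3
  2   0   4   4   4   4   4   4   7   7
  3   0   4   4   4   4   4   7   7   7
  4   0   4   4   4   4  10  14  14  14
  5   0   4   4   9  13  13  14  14  19
  6   0   4   4   9  13  13  14  14  19

14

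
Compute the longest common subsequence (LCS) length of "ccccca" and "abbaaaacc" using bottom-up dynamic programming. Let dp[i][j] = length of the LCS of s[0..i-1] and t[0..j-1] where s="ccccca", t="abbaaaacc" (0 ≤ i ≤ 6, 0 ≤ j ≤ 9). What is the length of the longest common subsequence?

2

   ''  a  b  b  a  a  a  a  c  c
''  0  0  0  0  0  0  0  0  0  0
 c  0  0  0  0  0  0  0  0  1  1
 c  0  0  0  0  0  0  0  0  1  2
 c  0  0  0  0  0  0  0  0  1  2
 c  0  0  0  0  0  0  0  0  1  2
 c  0  0  0  0  0  0  0  0  1  2
 a  0  1  1  1  1  1  1  1  1  2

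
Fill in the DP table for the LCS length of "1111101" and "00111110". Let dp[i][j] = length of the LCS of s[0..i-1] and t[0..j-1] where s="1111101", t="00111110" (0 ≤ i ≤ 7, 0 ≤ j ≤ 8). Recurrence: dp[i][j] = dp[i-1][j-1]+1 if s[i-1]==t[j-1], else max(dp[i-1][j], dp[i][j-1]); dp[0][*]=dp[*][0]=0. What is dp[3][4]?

   ''  0  0  1  1  1  1  1  0
''  0  0  0  0  0  0  0  0  0
 1  0  0  0  1  1  1  1  1  1
 1  0  0  0  1  2  2  2  2  2
 1  0  0  0  1  2  3  3  3  3
 1  0  0  0  1  2  3  4  4  4
 1  0  0  0  1  2  3  4  5  5
 0  0  1  1  1  2  3  4  5  6
 1  0  1  1  2  2  3  4  5  6

2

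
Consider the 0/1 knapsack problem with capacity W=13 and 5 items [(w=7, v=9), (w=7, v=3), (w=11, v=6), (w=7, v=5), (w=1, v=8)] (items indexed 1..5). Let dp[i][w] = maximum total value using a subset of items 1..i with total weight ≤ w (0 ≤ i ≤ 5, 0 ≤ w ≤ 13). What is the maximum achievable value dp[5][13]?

17

i\w   0   1   2   3   4   5   6   7   8   9  10  11  12  13
  0   0   0   0   0   0   0   0   0   0   0   0   0   0   0
  1   0   0   0   0   0   0   0   9   9   9   9   9   9   9
  2   0   0   0   0   0   0   0   9   9   9   9   9   9   9
  3   0   0   0   0   0   0   0   9   9   9   9   9   9   9
  4   0   0   0   0   0   0   0   9   9   9   9   9   9   9
  5   0   8   8   8   8   8   8   9  17  17  17  17  17  17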